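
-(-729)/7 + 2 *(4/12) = 2201/21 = 104.81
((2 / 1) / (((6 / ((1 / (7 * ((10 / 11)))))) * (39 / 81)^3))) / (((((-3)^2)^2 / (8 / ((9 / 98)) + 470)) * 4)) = 248193 / 307580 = 0.81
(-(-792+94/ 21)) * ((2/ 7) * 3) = 33076/ 49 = 675.02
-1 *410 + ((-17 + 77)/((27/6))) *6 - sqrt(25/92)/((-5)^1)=-330 + sqrt(23)/46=-329.90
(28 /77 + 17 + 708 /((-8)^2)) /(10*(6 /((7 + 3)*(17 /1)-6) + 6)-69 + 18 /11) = -205123 /50496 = -4.06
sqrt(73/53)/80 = sqrt(3869)/4240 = 0.01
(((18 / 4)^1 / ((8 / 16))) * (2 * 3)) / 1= 54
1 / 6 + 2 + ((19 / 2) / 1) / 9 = 29 / 9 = 3.22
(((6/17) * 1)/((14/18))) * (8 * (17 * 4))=1728/7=246.86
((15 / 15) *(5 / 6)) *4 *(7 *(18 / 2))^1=210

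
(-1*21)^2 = 441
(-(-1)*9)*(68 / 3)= 204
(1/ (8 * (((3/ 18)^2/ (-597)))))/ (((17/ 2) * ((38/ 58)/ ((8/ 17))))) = -1246536/ 5491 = -227.01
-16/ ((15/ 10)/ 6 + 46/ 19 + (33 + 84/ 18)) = -3648/ 9197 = -0.40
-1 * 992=-992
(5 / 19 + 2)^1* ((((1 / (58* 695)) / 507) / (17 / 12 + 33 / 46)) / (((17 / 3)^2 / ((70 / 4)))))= 62307 / 2203262492561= 0.00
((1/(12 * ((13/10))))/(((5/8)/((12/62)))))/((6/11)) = 44/1209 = 0.04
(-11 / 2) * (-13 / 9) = 7.94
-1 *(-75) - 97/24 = 1703/24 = 70.96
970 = 970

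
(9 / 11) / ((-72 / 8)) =-1 / 11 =-0.09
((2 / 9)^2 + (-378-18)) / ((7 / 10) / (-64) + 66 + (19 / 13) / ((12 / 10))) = -266839040 / 45292149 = -5.89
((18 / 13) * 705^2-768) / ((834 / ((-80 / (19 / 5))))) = -595764400 / 34333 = -17352.53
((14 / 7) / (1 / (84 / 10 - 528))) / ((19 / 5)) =-5196 / 19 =-273.47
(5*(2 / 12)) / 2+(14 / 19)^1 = 263 / 228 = 1.15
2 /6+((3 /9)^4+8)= 676 /81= 8.35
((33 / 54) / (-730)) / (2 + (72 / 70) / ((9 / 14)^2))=-11 / 58984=-0.00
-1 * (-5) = 5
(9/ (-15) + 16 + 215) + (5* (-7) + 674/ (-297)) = 286799/ 1485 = 193.13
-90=-90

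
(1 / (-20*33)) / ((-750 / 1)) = 0.00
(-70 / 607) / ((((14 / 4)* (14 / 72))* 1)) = -720 / 4249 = -0.17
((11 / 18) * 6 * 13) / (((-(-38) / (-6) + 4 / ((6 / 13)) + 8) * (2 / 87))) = 12441 / 62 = 200.66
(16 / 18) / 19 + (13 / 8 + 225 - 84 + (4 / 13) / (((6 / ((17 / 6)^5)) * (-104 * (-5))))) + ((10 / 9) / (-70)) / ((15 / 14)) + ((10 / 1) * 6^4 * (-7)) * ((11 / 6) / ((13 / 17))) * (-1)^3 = 217638.06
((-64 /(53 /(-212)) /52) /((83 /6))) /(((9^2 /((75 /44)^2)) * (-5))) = -1000 /391677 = -0.00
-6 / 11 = -0.55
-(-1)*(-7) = -7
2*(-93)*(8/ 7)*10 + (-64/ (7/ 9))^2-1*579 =199245/ 49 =4066.22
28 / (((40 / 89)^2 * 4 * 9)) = 55447 / 14400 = 3.85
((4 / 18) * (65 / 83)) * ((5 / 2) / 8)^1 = 325 / 5976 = 0.05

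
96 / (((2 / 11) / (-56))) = -29568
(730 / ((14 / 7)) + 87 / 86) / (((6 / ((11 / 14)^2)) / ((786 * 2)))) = 498941927 / 8428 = 59200.51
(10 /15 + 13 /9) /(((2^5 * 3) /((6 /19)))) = 1 /144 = 0.01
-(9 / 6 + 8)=-19 / 2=-9.50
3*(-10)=-30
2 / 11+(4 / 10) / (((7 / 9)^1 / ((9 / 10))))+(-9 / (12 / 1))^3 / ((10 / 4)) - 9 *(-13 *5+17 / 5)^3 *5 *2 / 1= 1295881732741 / 61600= 21037041.12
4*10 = 40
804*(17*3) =41004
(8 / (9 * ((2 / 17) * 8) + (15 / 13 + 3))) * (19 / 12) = 4199 / 4185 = 1.00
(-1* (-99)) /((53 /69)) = 6831 /53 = 128.89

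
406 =406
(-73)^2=5329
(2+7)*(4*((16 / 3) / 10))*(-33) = -3168 / 5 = -633.60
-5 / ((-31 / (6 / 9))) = 0.11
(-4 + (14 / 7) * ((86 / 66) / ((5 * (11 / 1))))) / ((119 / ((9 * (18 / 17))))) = -22788 / 71995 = -0.32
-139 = -139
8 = 8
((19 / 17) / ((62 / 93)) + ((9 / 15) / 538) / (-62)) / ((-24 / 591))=-936376263 / 22682080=-41.28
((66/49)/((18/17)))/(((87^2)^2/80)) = 0.00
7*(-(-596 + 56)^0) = -7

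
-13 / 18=-0.72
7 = 7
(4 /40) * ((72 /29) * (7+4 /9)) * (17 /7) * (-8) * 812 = -29158.40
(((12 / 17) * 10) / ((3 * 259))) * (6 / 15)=16 / 4403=0.00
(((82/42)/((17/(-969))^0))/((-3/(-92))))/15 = 3772/945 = 3.99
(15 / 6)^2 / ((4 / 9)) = 225 / 16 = 14.06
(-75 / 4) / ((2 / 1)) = -9.38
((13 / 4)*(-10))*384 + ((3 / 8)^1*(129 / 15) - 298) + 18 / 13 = -6642163 / 520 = -12773.39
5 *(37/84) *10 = 925/42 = 22.02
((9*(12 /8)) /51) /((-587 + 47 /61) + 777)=61 /43962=0.00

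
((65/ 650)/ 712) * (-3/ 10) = -3/ 71200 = -0.00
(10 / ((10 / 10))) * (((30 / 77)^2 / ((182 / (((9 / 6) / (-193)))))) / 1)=-6750 / 104131027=-0.00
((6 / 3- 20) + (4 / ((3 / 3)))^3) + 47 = 93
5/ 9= 0.56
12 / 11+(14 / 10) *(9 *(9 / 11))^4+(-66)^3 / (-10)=481204275 / 14641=32866.90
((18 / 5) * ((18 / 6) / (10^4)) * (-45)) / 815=-0.00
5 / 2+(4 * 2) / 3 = 31 / 6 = 5.17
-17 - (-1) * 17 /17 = -16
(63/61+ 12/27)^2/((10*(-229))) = -657721/690208290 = -0.00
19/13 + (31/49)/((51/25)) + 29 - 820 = -25639661/32487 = -789.23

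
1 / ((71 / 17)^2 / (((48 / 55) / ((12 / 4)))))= 4624 / 277255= 0.02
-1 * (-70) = 70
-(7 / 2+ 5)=-17 / 2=-8.50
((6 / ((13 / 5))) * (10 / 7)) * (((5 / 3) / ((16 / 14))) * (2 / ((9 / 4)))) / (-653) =-500 / 76401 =-0.01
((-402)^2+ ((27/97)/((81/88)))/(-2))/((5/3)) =96962.31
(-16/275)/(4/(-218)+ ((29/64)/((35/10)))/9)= 3515904/239525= 14.68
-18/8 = -9/4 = -2.25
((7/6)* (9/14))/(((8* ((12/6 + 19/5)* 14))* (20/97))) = 291/51968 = 0.01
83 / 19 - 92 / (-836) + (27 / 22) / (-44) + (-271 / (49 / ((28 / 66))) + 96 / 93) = 37554085 / 11973192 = 3.14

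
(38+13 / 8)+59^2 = 28165 / 8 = 3520.62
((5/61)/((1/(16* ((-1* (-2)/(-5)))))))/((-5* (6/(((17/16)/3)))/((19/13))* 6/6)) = 323/35685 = 0.01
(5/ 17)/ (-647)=-5/ 10999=-0.00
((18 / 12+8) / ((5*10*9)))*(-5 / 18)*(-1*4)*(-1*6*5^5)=-11875 / 27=-439.81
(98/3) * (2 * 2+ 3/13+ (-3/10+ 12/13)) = 30919/195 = 158.56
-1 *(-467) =467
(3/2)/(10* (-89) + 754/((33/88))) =9/6724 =0.00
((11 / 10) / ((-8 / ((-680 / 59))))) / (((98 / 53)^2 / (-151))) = -79317733 / 1133272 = -69.99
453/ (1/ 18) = 8154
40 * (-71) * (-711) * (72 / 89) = 145385280 / 89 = 1633542.47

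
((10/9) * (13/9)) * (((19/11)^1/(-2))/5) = -247/891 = -0.28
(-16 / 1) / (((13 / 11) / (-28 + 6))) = 3872 / 13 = 297.85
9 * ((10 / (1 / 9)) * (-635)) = -514350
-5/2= -2.50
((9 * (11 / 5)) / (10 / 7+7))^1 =693 / 295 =2.35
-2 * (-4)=8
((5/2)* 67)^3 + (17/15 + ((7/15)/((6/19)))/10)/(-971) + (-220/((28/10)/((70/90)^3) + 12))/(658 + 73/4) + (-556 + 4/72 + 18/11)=3980488318181218453/847116518600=4698867.55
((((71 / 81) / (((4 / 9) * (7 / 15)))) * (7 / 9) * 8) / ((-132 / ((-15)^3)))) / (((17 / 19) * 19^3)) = 44375 / 405042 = 0.11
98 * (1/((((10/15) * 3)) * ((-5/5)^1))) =-49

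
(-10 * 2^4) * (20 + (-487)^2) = -37950240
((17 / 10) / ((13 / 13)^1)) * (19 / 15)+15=2573 / 150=17.15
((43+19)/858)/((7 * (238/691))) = 0.03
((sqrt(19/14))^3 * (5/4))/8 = 95 * sqrt(266)/6272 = 0.25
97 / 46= 2.11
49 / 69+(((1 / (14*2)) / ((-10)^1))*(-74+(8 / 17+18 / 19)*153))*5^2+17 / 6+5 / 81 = -324164 / 35397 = -9.16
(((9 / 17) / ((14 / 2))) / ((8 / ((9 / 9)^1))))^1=0.01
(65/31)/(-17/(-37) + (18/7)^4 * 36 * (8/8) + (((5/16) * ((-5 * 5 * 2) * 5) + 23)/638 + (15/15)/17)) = 501033573040/376213758795821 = 0.00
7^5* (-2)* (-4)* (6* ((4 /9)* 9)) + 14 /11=3226945.27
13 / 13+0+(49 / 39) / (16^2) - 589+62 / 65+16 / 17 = -497387963 / 848640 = -586.10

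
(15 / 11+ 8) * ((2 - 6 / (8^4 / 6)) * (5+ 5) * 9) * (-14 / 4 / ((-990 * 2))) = 1470119 / 495616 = 2.97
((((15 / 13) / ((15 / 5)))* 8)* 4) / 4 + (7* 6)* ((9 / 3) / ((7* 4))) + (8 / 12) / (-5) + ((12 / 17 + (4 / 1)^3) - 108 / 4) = 299341 / 6630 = 45.15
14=14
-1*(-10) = 10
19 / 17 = 1.12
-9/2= -4.50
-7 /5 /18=-7 /90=-0.08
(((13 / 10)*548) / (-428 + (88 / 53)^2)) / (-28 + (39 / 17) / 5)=85048093 / 1398171614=0.06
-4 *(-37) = 148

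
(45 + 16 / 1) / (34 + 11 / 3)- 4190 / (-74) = 243506 / 4181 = 58.24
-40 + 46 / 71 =-2794 / 71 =-39.35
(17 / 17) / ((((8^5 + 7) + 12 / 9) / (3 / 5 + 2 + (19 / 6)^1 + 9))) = 443 / 983290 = 0.00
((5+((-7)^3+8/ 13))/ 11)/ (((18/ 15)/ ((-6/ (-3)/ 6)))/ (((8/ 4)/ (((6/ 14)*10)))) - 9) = 10234/ 429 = 23.86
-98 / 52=-49 / 26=-1.88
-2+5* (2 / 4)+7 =15 / 2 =7.50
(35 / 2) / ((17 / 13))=455 / 34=13.38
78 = 78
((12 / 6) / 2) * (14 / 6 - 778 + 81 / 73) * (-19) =3222932 / 219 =14716.58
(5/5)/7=1/7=0.14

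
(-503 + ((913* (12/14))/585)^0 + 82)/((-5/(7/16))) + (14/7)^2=163/4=40.75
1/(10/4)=2/5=0.40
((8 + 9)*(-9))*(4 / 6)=-102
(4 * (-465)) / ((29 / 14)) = -26040 / 29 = -897.93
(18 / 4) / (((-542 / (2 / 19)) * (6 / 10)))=-15 / 10298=-0.00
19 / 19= 1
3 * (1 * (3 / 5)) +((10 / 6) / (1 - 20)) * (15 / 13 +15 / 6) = 1.48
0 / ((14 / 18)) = 0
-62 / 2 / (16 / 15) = -465 / 16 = -29.06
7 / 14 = 1 / 2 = 0.50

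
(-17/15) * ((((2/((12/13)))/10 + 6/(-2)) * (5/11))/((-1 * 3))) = -2839/5940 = -0.48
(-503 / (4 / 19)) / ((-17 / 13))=124241 / 68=1827.07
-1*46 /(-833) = 46 /833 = 0.06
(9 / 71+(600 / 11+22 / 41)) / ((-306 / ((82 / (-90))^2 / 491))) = -72481481 / 237617805150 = -0.00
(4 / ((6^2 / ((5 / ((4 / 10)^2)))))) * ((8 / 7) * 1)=250 / 63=3.97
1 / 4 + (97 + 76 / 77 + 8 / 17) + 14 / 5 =2657469 / 26180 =101.51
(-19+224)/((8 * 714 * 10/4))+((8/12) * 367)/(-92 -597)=-670519/1967784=-0.34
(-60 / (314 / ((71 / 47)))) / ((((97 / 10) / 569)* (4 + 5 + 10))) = -12119700 / 13599497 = -0.89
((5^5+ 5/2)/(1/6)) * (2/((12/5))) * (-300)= -4691250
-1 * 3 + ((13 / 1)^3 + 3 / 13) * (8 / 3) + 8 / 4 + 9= 228824 / 39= 5867.28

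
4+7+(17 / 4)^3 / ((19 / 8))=6585 / 152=43.32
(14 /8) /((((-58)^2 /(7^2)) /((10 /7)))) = 245 /6728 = 0.04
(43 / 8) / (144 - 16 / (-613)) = 26359 / 706304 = 0.04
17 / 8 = 2.12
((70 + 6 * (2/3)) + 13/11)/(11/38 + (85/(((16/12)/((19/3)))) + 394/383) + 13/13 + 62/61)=1468411276/7950959599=0.18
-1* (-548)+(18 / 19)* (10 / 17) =177184 / 323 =548.56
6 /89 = 0.07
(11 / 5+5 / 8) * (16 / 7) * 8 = 1808 / 35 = 51.66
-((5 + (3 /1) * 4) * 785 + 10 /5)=-13347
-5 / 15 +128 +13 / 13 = 386 / 3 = 128.67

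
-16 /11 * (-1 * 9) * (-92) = -13248 /11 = -1204.36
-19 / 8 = -2.38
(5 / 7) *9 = 6.43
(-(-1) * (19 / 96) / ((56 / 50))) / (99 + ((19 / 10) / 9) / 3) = 21375 / 11983552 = 0.00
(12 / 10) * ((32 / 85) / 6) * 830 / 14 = 2656 / 595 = 4.46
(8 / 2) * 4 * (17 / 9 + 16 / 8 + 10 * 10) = 14960 / 9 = 1662.22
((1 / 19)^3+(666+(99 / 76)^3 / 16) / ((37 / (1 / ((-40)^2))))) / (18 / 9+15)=947863871 / 1413713428480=0.00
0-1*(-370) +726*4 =3274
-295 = -295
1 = 1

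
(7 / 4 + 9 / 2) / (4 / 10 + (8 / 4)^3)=125 / 168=0.74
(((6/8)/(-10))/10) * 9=-27/400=-0.07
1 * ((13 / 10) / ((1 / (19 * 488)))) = 60268 / 5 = 12053.60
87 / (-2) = -87 / 2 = -43.50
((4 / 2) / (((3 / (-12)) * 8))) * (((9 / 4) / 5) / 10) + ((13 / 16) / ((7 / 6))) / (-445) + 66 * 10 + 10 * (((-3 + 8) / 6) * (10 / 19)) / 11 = 25794742073 / 39062100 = 660.35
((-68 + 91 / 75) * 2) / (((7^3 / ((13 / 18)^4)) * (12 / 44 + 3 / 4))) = -1573682539 / 15190355250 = -0.10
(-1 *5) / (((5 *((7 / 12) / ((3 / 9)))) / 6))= -3.43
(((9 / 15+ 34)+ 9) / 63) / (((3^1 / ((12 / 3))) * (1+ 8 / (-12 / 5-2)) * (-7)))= 0.16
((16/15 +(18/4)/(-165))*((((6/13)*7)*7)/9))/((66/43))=722701/424710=1.70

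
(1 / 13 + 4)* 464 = 24592 / 13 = 1891.69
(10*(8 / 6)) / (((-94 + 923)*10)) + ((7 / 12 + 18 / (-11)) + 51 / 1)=5465773 / 109428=49.95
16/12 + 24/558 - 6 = -430/93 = -4.62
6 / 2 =3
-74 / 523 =-0.14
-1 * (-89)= 89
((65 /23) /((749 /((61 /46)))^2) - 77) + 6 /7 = -2078912704427 /27302796668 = -76.14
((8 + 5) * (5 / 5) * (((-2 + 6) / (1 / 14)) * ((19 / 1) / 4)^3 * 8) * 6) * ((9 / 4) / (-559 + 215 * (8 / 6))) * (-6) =7982793 / 43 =185646.35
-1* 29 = -29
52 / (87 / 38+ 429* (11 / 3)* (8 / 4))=1976 / 119635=0.02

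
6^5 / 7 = 7776 / 7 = 1110.86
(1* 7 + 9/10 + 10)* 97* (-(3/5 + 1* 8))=-746609/50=-14932.18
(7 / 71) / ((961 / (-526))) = -3682 / 68231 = -0.05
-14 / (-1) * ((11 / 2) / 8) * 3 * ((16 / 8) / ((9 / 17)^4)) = 6431117 / 8748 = 735.15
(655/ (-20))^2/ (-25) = -17161/ 400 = -42.90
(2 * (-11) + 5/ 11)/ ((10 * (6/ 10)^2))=-395/ 66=-5.98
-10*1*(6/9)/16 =-0.42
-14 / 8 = -1.75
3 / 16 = 0.19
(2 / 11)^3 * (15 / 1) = 120 / 1331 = 0.09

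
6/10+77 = 388/5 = 77.60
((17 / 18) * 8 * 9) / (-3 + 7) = 17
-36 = -36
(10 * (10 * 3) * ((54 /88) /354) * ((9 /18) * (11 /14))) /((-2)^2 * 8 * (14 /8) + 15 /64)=5400 /1486387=0.00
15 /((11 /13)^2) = 20.95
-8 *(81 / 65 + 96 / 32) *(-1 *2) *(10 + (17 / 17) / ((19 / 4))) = 856704 / 1235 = 693.69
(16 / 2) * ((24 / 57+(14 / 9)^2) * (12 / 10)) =69952 / 2565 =27.27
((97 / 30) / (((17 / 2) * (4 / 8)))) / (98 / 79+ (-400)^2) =7663 / 1611612495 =0.00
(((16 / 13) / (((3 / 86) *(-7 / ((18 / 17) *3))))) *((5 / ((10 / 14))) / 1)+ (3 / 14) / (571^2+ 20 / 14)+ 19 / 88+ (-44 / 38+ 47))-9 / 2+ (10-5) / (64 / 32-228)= -6721916286045447 / 95296982584232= -70.54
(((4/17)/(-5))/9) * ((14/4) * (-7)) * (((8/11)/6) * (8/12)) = 784/75735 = 0.01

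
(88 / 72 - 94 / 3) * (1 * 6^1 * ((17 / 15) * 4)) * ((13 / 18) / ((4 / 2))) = -119782 / 405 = -295.76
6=6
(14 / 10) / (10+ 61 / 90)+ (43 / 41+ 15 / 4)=776971 / 157604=4.93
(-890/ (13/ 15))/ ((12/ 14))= -15575/ 13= -1198.08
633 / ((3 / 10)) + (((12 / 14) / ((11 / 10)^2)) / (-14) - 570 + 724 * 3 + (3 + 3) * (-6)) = 21794704 / 5929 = 3675.95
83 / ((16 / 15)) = 1245 / 16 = 77.81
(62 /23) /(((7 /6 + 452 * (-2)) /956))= -2.85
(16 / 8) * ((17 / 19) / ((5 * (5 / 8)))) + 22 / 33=1766 / 1425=1.24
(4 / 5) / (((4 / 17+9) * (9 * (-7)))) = -68 / 49455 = -0.00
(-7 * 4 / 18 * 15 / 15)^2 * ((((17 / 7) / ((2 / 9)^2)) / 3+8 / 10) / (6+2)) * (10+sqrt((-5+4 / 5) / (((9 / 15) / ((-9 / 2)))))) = 16849 * sqrt(14) / 2160+16849 / 324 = 81.19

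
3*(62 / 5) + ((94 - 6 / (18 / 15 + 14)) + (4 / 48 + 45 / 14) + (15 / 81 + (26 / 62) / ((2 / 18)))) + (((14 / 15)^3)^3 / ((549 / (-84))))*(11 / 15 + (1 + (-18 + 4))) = 242032384714854944531 / 1740351638320312500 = 139.07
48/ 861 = 16/ 287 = 0.06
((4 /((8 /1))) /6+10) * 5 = 605 /12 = 50.42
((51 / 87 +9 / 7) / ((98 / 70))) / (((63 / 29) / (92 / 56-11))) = -124450 / 21609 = -5.76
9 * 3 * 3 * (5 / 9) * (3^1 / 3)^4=45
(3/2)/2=0.75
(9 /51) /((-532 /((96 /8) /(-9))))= 1 /2261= 0.00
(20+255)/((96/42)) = 1925/16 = 120.31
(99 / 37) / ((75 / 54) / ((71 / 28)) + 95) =63261 / 2259035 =0.03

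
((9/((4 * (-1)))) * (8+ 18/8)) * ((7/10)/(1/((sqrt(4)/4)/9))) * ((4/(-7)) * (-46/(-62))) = 943/2480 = 0.38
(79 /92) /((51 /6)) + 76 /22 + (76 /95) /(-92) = 152551 /43010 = 3.55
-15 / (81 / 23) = -4.26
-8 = -8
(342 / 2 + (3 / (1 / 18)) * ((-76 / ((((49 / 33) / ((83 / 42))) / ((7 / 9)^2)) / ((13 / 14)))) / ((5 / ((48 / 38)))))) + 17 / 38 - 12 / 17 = -95654729 / 158270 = -604.38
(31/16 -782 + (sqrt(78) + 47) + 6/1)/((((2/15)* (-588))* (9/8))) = 58165/7056 -5* sqrt(78)/441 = 8.14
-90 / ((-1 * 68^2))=45 / 2312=0.02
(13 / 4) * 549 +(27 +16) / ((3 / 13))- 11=23515 / 12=1959.58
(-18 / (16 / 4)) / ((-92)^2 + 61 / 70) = -315 / 592541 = -0.00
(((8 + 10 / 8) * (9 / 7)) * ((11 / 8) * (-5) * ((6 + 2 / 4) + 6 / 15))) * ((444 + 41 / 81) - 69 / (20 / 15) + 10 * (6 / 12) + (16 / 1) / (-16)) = -1203347189 / 5376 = -223836.90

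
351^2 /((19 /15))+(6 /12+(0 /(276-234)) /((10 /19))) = 3696049 /38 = 97264.45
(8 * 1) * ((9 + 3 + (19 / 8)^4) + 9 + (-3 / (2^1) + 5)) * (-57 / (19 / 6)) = -2076057 / 256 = -8109.60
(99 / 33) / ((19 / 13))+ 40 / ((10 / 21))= 86.05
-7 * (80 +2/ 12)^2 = -44986.86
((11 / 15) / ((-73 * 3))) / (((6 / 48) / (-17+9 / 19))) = 27632 / 62415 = 0.44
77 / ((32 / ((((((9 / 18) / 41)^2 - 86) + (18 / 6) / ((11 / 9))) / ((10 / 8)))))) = -8651083 / 53792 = -160.82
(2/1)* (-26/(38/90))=-2340/19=-123.16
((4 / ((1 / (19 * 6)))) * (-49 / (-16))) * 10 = 13965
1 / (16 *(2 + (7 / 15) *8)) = 15 / 1376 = 0.01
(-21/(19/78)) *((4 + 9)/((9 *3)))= -2366/57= -41.51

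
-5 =-5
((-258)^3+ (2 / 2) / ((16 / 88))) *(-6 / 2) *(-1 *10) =-515205195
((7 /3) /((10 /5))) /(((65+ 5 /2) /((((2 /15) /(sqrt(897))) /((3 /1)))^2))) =28 /735652125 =0.00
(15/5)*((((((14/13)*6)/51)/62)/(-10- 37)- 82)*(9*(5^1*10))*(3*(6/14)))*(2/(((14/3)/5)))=-4812086718000/15777853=-304989.96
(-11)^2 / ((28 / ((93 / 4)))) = 11253 / 112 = 100.47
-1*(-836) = 836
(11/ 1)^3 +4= 1335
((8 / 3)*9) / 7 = 24 / 7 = 3.43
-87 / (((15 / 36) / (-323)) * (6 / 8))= 449616 / 5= 89923.20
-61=-61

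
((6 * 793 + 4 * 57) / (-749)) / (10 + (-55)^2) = -4986 / 2273215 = -0.00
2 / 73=0.03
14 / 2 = 7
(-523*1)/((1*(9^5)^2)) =-523/3486784401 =-0.00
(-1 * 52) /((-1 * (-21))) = -52 /21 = -2.48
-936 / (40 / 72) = -8424 / 5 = -1684.80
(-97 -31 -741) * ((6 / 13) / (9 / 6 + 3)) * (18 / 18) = -3476 / 39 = -89.13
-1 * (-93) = 93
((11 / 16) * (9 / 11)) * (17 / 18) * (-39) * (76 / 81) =-4199 / 216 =-19.44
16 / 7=2.29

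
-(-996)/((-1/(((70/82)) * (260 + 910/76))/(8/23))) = -1441112400/17917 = -80432.68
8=8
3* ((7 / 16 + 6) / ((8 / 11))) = 3399 / 128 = 26.55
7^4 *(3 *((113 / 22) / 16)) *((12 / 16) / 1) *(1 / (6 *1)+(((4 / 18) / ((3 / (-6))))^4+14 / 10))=2784.65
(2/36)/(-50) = -1/900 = -0.00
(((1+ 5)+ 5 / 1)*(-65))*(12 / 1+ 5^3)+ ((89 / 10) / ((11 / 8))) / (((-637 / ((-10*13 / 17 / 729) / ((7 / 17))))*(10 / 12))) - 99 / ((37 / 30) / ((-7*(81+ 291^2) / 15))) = 521937175381103 / 169615215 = 3077183.70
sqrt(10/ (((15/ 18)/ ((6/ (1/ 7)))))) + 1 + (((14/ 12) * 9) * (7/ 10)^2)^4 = 6 * sqrt(14) + 1122744263281/ 1600000000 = 724.17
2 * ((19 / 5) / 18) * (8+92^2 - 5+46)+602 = 188837 / 45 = 4196.38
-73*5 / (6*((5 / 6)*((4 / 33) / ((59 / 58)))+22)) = -710655 / 258164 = -2.75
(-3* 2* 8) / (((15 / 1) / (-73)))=1168 / 5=233.60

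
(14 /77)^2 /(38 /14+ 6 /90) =105 /8833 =0.01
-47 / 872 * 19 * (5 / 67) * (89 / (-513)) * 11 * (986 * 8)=1150.44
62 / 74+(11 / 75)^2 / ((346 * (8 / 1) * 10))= 0.84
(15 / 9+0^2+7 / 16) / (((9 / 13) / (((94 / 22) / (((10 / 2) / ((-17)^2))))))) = 17834479 / 23760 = 750.61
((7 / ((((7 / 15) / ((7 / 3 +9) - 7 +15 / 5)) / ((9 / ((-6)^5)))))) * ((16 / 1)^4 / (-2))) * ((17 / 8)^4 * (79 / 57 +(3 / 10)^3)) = 73993676009 / 615600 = 120197.65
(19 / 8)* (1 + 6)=133 / 8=16.62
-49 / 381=-0.13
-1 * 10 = -10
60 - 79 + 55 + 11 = 47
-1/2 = -0.50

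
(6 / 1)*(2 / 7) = 12 / 7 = 1.71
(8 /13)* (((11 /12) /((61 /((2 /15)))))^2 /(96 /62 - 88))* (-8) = 7502 /32815033875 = 0.00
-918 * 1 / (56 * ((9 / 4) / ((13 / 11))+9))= -221 / 147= -1.50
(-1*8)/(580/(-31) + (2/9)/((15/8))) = 8370/19451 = 0.43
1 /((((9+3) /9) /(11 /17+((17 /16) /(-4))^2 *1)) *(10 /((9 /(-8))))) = -0.06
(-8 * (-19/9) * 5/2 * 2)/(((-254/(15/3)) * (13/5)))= -9500/14859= -0.64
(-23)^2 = 529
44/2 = 22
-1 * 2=-2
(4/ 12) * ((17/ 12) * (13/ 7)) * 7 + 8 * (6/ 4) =18.14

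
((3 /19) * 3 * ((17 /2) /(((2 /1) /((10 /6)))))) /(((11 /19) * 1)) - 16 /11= 191 /44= 4.34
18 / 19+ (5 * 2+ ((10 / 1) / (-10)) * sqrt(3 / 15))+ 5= 303 / 19 - sqrt(5) / 5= 15.50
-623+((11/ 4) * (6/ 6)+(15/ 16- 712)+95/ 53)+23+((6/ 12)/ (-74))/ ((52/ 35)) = -66614463/ 50986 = -1306.52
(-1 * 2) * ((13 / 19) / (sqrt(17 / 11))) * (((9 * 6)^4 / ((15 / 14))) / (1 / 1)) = -1031704128 * sqrt(187) / 1615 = -8735815.33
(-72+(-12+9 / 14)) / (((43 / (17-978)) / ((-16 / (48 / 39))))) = -14579331 / 602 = -24218.16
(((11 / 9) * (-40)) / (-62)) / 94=110 / 13113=0.01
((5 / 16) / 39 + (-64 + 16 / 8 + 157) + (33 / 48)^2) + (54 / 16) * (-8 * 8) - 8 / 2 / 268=-80628739 / 668928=-120.53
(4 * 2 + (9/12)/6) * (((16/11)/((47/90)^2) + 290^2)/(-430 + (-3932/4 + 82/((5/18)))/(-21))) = -3487021321875/2027071178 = -1720.23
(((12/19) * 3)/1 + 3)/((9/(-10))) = -310/57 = -5.44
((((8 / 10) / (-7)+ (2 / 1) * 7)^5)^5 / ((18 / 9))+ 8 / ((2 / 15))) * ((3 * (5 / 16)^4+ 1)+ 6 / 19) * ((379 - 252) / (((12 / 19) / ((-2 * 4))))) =-5191838105532765048180640233174046902340560559595373516949293019577401153 / 130963732389059072344433593750000000000000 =-39643327284756736392686270000000.00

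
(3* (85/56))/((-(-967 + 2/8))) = 85/18046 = 0.00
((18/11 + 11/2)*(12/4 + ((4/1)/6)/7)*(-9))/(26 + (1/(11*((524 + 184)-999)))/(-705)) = -6280820325/821440634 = -7.65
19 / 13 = 1.46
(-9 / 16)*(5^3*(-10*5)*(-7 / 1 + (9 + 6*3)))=140625 / 2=70312.50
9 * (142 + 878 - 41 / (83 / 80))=732420 / 83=8824.34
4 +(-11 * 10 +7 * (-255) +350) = -1541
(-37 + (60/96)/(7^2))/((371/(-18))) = 130491/72716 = 1.79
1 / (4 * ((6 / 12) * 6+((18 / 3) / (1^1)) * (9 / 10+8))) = 5 / 1128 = 0.00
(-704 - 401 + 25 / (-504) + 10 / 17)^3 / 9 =-847402931992418140625 / 5660840037888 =-149695615.20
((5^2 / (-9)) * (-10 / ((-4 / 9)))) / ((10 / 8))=-50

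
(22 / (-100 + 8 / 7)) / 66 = -7 / 2076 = -0.00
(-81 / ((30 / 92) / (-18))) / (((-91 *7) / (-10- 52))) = 1386072 / 3185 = 435.19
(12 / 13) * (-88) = -1056 / 13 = -81.23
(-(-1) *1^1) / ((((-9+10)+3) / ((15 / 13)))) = 15 / 52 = 0.29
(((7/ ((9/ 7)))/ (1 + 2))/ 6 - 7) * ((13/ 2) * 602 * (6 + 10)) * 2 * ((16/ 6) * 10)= -5434374400/ 243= -22363680.66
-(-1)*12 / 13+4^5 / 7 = 147.21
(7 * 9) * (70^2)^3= 7411887000000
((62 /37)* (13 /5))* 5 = 806 /37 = 21.78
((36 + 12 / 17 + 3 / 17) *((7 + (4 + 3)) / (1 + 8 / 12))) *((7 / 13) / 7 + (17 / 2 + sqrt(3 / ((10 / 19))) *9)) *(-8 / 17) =-948024 *sqrt(570) / 7225-23489928 / 18785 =-4383.16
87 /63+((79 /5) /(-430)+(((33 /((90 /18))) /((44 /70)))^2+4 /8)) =112.09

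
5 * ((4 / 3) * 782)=15640 / 3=5213.33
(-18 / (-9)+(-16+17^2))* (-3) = -825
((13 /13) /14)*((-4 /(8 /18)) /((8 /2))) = -9 /56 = -0.16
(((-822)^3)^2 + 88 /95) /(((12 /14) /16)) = 1641128311015159846208 /285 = 5758344950930385425.29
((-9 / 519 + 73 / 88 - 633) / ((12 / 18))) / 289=-28873281 / 8799472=-3.28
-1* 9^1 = -9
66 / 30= 11 / 5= 2.20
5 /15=1 /3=0.33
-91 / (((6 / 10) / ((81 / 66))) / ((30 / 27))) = -2275 / 11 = -206.82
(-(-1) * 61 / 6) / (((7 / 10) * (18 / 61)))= 18605 / 378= 49.22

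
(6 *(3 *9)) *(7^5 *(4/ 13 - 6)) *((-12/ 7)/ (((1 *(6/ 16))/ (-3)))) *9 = -24868674432/ 13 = -1912974956.31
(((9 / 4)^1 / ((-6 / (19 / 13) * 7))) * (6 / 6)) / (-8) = 57 / 5824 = 0.01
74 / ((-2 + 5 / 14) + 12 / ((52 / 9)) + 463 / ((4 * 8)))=215488 / 43397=4.97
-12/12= -1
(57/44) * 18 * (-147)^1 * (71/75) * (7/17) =-12493089/9350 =-1336.16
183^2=33489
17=17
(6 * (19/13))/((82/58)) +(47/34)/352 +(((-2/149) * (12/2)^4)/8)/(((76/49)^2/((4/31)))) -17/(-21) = 1541123241305189/223369179249216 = 6.90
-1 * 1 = -1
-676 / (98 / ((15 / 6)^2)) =-4225 / 98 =-43.11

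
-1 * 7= -7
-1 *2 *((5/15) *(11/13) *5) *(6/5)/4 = -11/13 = -0.85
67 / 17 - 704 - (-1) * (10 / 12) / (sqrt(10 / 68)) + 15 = -682.89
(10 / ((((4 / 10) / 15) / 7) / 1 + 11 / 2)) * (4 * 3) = 126000 / 5779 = 21.80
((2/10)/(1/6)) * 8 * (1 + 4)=48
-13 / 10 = -1.30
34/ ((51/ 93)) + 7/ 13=813/ 13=62.54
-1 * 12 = -12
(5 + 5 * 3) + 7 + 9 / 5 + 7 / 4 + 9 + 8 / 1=951 / 20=47.55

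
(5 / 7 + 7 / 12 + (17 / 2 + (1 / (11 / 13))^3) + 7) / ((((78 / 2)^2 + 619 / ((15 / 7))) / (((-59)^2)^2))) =124965677538145 / 1011751664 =123514.18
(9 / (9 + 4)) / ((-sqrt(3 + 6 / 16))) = -2*sqrt(6) / 13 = -0.38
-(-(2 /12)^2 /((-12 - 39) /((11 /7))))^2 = -121 /165173904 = -0.00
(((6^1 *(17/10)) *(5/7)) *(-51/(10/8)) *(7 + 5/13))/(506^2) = -249696/29124095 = -0.01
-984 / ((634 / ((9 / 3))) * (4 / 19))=-7011 / 317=-22.12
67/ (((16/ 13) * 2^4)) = 3.40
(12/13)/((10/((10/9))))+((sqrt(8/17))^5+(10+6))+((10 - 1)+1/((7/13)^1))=128*sqrt(34)/4913+7360/273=27.11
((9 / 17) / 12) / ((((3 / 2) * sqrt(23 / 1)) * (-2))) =-sqrt(23) / 1564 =-0.00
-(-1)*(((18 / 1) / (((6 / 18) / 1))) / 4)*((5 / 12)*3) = 135 / 8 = 16.88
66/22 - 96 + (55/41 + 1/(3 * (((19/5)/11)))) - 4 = -221299/2337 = -94.69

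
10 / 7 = 1.43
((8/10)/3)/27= 4/405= 0.01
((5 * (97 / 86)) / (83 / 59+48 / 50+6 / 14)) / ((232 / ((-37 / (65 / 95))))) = -3520360375 / 7486110112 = -0.47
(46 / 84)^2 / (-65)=-529 / 114660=-0.00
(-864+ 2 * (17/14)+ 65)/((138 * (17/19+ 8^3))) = -52972/4706835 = -0.01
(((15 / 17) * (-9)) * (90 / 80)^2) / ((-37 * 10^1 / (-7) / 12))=-45927 / 20128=-2.28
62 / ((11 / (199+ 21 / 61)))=753920 / 671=1123.58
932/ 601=1.55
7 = 7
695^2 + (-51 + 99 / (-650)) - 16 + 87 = 313979151 / 650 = 483044.85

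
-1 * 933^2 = -870489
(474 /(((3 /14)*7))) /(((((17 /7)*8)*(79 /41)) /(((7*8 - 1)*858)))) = 6771765 /17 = 398339.12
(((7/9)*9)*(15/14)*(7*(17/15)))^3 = 1685159/8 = 210644.88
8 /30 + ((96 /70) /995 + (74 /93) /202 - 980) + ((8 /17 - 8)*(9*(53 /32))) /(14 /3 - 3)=-5822637465047 /5560890825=-1047.07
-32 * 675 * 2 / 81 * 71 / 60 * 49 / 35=-883.56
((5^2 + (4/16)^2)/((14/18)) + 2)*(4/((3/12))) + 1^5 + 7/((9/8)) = 34952/63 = 554.79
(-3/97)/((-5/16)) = 48/485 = 0.10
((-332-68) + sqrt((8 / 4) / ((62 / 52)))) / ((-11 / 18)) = 7200 / 11-36*sqrt(403) / 341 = 652.43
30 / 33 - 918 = -10088 / 11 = -917.09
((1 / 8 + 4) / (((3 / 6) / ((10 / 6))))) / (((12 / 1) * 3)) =55 / 144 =0.38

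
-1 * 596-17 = -613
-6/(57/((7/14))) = -1/19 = -0.05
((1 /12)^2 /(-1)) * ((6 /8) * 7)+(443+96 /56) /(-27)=-199673 /12096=-16.51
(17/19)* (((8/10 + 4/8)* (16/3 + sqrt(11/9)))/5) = 221* sqrt(11)/2850 + 1768/1425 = 1.50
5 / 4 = 1.25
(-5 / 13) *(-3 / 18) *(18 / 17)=15 / 221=0.07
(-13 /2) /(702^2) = -1 /75816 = -0.00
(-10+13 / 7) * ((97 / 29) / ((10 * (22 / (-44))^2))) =-11058 / 1015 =-10.89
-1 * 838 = -838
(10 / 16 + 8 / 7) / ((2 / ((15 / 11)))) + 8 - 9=0.21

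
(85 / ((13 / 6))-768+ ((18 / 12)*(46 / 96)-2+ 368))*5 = -753065 / 416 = -1810.25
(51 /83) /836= 51 /69388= 0.00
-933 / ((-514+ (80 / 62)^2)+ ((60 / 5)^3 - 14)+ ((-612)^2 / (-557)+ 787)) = -499413441 / 704549815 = -0.71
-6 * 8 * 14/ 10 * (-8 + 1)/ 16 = 147/ 5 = 29.40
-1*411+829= 418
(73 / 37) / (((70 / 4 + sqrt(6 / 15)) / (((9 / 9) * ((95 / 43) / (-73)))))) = -33250 / 9732147 + 380 * sqrt(10) / 9732147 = -0.00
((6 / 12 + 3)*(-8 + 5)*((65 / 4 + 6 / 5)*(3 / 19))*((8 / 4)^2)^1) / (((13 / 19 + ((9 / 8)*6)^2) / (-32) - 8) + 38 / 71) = 12.99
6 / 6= 1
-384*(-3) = 1152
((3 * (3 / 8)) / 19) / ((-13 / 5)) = -45 / 1976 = -0.02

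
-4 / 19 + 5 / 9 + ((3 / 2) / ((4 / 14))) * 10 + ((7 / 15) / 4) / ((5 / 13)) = 908837 / 17100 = 53.15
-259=-259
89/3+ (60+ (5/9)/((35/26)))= 5675/63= 90.08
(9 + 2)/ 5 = 11/ 5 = 2.20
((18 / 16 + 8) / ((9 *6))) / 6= 0.03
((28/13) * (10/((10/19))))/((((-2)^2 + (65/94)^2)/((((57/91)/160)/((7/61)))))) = 145933167/468101270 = 0.31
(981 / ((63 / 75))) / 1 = 8175 / 7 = 1167.86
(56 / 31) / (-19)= -56 / 589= -0.10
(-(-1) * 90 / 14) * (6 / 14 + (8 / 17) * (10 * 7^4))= 60507495 / 833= 72638.05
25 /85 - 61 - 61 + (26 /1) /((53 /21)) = -100375 /901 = -111.40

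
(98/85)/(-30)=-49/1275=-0.04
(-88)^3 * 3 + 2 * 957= -2042502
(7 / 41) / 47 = 7 / 1927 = 0.00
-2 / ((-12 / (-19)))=-19 / 6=-3.17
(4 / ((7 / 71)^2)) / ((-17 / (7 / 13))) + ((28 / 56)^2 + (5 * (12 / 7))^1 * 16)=124.36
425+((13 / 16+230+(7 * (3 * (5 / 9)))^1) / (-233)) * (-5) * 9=1758985 / 3728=471.83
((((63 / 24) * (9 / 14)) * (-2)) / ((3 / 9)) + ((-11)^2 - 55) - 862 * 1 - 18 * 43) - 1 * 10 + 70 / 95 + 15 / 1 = -239307 / 152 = -1574.39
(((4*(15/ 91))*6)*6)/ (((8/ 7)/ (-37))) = -9990/ 13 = -768.46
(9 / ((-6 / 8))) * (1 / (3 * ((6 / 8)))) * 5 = -80 / 3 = -26.67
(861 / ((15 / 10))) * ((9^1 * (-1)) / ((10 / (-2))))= 5166 / 5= 1033.20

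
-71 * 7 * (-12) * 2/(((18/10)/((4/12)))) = 19880/9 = 2208.89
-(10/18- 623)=5602/9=622.44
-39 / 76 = -0.51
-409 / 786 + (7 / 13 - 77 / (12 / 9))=-1179809 / 20436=-57.73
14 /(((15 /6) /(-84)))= -2352 /5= -470.40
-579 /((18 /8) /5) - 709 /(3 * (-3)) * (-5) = -1680.56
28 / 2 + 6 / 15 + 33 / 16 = 1317 / 80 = 16.46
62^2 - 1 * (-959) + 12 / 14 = 4803.86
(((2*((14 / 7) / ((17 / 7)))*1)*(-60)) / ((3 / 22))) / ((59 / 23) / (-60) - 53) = 2428800 / 177769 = 13.66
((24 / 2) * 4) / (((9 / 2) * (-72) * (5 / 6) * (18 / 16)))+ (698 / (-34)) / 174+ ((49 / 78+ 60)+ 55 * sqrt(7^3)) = 156652874 / 2595645+ 385 * sqrt(7) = 1078.97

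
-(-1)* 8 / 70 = 4 / 35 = 0.11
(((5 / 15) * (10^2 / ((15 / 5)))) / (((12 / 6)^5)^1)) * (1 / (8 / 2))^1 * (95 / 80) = 475 / 4608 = 0.10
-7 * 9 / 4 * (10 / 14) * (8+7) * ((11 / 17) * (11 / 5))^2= -341.96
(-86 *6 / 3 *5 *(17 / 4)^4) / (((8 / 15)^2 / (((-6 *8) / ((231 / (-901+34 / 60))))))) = -1039441813275 / 5632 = -184559981.05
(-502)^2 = 252004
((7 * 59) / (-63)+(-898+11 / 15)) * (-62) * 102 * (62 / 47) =5315667712 / 705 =7539954.20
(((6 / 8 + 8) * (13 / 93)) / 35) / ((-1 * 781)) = -13 / 290532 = -0.00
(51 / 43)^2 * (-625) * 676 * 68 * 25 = -1868168250000 / 1849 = -1010366819.90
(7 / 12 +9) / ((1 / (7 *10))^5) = 48320125000 / 3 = 16106708333.33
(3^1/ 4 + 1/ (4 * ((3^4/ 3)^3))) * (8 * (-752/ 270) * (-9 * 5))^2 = 133572044800/ 177147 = 754018.10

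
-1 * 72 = -72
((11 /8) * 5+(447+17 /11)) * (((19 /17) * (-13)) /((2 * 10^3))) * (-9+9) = 0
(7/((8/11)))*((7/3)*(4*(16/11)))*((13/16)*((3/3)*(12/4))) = 637/2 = 318.50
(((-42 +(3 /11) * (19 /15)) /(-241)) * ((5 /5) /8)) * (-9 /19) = -20619 /2014760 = -0.01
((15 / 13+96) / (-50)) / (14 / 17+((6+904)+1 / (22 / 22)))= -7157 / 3358550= -0.00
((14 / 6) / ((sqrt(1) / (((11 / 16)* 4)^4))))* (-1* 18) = -2402.04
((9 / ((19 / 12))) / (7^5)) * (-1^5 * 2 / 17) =-216 / 5428661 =-0.00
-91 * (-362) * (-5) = -164710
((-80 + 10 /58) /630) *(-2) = 463 /1827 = 0.25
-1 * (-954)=954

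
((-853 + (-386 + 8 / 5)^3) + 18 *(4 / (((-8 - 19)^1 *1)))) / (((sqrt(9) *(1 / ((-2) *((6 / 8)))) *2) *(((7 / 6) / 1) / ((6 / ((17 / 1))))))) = 4295880.85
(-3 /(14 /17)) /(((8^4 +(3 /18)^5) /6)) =-1189728 /222953479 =-0.01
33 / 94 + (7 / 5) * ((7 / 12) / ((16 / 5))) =5471 / 9024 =0.61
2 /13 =0.15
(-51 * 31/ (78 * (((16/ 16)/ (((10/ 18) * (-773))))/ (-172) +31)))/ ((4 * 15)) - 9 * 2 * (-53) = 1533479042915/ 1607438742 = 953.99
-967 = -967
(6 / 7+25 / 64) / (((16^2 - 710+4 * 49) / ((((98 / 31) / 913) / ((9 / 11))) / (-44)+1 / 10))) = -1654133 / 3423530880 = -0.00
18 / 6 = 3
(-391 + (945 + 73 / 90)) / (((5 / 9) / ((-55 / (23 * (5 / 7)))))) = -167167 / 50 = -3343.34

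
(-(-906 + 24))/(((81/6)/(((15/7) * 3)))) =420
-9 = -9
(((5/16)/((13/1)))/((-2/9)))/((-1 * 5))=9/416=0.02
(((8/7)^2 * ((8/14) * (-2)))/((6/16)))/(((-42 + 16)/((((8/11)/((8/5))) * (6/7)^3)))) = 737280/16823807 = 0.04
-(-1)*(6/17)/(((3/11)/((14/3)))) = 308/51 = 6.04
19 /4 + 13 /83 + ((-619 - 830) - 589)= -674987 /332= -2033.09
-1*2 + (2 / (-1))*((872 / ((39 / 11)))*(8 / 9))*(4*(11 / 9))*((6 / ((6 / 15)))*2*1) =-67529786 / 1053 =-64130.85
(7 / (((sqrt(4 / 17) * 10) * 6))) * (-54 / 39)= -21 * sqrt(17) / 260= -0.33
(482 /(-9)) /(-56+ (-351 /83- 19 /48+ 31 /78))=8321248 /9357879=0.89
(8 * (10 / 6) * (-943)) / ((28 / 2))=-898.10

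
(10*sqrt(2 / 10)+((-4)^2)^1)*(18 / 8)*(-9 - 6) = -540 - 135*sqrt(5) / 2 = -690.93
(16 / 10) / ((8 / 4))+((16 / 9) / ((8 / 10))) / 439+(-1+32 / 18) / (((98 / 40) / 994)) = 6249704 / 19755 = 316.36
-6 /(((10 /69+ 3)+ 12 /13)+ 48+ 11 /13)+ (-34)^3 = -932765219 /23732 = -39304.11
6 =6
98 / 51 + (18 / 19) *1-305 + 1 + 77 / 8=-2259755 / 7752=-291.51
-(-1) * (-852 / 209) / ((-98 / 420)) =25560 / 1463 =17.47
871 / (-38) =-871 / 38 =-22.92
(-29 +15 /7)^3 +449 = -6490665 /343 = -18923.22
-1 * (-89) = 89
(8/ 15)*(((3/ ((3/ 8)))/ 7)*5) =64/ 21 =3.05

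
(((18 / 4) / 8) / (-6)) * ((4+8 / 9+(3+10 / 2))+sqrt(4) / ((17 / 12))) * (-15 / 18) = 2735 / 2448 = 1.12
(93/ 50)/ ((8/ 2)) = 93/ 200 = 0.46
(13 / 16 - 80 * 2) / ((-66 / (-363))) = -28017 / 32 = -875.53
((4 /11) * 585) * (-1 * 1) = -2340 /11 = -212.73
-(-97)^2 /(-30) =9409 /30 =313.63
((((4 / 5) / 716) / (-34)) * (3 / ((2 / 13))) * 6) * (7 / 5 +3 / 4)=-5031 / 608600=-0.01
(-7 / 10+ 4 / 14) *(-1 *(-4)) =-58 / 35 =-1.66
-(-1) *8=8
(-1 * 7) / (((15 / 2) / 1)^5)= -224 / 759375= -0.00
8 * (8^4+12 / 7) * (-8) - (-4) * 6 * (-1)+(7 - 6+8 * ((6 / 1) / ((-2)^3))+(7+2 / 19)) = -34882656 / 133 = -262275.61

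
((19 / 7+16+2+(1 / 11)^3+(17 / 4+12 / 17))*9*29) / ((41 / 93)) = 394775222445 / 25975796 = 15197.81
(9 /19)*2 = 18 /19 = 0.95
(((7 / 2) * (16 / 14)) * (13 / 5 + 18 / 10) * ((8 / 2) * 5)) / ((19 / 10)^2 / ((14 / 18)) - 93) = -3.98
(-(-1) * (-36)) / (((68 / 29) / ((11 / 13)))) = -12.99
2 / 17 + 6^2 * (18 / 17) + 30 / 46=15205 / 391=38.89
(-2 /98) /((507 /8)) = -0.00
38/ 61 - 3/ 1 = -145/ 61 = -2.38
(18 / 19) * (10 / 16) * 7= 315 / 76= 4.14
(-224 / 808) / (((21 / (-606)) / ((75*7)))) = 4200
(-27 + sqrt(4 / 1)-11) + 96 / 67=-2316 / 67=-34.57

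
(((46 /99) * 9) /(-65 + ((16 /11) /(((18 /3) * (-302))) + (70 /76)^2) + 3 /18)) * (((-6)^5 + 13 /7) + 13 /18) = 4911958518412 /9668541519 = 508.04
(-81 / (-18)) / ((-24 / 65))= -195 / 16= -12.19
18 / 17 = 1.06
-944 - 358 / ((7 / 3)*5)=-34114 / 35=-974.69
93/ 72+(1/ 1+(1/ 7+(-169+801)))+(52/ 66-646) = -10.78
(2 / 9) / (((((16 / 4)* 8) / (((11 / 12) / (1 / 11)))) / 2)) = 121 / 864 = 0.14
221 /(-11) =-221 /11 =-20.09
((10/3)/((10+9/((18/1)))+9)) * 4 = 0.68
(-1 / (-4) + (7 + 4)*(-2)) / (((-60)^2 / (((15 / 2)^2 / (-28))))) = 87 / 7168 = 0.01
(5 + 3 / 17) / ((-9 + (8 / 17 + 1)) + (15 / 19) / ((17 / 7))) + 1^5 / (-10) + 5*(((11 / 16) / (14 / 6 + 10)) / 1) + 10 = 65161063 / 6887920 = 9.46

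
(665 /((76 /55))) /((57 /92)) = 44275 /57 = 776.75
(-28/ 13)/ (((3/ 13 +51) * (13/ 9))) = -14/ 481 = -0.03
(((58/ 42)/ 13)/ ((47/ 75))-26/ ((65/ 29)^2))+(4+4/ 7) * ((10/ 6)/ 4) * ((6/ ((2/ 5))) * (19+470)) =13966.42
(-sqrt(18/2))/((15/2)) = -2/5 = -0.40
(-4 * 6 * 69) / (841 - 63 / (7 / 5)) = -414 / 199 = -2.08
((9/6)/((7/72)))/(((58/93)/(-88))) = -441936/203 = -2177.02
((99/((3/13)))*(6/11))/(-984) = -39/164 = -0.24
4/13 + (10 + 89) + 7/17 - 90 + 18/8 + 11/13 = 11329/884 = 12.82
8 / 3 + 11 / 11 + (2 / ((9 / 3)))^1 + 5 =28 / 3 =9.33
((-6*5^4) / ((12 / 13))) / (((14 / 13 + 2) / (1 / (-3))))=21125 / 48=440.10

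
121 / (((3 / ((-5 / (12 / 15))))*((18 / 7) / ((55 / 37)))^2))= -448380625 / 5322672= -84.24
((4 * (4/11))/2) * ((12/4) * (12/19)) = 1.38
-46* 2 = -92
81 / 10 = 8.10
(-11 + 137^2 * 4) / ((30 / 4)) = 10008.67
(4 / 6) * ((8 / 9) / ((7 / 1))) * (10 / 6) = 80 / 567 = 0.14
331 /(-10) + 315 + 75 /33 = 31259 /110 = 284.17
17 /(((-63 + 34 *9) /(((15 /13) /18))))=85 /18954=0.00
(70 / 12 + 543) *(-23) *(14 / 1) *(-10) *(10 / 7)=2524633.33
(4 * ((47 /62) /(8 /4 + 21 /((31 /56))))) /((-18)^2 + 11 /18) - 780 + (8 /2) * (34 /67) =-188522912626 /242326739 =-777.97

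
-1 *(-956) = 956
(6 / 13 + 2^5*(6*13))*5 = 162270 / 13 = 12482.31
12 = 12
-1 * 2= -2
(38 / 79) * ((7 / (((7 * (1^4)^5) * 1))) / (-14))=-19 / 553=-0.03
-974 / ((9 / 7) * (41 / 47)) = -320446 / 369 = -868.42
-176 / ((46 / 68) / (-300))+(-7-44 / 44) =78044.17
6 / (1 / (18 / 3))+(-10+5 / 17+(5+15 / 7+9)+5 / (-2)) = 9505 / 238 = 39.94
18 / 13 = 1.38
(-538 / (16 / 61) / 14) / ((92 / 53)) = -869677 / 10304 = -84.40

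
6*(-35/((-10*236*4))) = 21/944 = 0.02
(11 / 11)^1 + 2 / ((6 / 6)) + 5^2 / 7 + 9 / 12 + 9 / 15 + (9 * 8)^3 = 52255829 / 140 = 373255.92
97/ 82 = 1.18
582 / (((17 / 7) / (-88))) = -358512 / 17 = -21088.94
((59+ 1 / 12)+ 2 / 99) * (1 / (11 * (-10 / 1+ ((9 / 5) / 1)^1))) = -117025 / 178596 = -0.66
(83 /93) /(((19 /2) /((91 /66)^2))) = 687323 /3848526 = 0.18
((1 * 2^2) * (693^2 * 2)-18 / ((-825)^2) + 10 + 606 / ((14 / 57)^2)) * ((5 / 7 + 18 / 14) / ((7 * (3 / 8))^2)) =1827103112107456 / 1634180625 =1118054.57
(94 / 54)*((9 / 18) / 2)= 47 / 108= 0.44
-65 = -65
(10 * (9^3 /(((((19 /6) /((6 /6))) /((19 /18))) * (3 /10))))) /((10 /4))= 3240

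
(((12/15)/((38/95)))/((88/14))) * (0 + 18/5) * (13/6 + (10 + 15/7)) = 1803/110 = 16.39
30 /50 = 3 /5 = 0.60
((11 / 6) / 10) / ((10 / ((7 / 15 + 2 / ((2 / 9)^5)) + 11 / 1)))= 9773357 / 144000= 67.87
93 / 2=46.50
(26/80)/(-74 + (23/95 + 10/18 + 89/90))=-2223/493940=-0.00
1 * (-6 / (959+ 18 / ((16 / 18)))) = -24 / 3917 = -0.01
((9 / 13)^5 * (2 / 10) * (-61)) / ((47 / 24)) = -86447736 / 87253855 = -0.99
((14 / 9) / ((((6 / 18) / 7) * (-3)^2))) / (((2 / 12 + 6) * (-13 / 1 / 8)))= -1568 / 4329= -0.36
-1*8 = -8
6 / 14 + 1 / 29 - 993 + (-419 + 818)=-120488 / 203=-593.54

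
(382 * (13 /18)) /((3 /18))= 4966 /3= 1655.33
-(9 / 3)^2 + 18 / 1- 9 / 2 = 9 / 2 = 4.50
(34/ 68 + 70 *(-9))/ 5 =-1259/ 10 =-125.90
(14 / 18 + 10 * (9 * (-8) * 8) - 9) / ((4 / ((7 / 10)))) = -181699 / 180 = -1009.44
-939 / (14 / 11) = -10329 / 14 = -737.79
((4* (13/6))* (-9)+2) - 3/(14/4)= -538/7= -76.86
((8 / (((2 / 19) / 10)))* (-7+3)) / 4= -760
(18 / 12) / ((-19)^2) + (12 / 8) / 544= 2715 / 392768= 0.01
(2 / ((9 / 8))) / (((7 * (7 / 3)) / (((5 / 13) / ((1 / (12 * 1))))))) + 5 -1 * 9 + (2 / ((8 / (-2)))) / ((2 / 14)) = -8915 / 1274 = -7.00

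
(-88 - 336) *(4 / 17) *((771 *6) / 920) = -980712 / 1955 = -501.64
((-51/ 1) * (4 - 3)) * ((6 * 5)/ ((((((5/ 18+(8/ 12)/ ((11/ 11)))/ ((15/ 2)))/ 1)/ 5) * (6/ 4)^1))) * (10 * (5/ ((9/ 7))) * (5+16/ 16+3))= -14175000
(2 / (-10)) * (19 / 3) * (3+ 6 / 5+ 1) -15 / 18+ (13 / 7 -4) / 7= -18929 / 2450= -7.73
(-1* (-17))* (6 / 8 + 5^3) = 8551 / 4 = 2137.75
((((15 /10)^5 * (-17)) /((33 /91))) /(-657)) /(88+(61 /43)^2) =25743627 /4276662368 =0.01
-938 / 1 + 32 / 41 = -38426 / 41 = -937.22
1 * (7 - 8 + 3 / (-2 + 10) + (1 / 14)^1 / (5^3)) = -0.62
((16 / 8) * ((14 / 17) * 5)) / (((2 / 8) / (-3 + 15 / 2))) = 2520 / 17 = 148.24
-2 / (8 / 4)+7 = 6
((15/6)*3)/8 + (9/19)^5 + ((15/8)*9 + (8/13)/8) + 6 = 12316018123/515028592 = 23.91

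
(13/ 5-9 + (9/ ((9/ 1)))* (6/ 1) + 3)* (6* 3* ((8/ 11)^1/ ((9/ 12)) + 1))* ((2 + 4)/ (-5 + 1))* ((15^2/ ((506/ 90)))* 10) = -154001250/ 2783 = -55336.42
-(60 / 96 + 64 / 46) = -371 / 184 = -2.02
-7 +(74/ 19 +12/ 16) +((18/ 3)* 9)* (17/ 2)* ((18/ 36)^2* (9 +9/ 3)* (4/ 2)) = 209125/ 76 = 2751.64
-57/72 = -19/24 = -0.79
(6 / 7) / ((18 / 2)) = 2 / 21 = 0.10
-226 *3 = -678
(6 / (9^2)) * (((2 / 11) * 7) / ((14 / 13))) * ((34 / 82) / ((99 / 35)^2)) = 541450 / 119346777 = 0.00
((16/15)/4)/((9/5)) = 4/27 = 0.15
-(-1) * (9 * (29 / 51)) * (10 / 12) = 145 / 34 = 4.26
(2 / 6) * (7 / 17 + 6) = 109 / 51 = 2.14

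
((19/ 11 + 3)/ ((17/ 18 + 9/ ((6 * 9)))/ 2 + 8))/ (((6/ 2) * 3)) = 0.06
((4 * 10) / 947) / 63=40 / 59661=0.00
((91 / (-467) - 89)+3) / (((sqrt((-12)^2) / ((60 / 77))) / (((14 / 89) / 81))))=-402530 / 37032633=-0.01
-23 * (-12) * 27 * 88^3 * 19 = 96488257536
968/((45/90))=1936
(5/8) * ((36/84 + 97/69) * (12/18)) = 2215/2898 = 0.76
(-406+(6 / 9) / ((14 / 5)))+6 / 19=-405.45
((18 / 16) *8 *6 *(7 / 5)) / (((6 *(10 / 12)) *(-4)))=-189 / 50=-3.78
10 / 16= 5 / 8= 0.62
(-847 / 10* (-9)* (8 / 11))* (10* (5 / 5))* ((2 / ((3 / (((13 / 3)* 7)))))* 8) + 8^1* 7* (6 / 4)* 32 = 899584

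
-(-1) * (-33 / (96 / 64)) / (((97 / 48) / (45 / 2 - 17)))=-5808 / 97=-59.88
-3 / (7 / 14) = -6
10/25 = 2/5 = 0.40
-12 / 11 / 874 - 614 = -2951504 / 4807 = -614.00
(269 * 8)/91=2152/91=23.65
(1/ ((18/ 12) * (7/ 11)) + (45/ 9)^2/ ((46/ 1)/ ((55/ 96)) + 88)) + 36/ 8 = 1107199/ 194376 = 5.70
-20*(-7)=140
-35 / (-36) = 35 / 36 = 0.97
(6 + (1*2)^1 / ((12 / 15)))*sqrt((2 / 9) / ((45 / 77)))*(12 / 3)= 34*sqrt(770) / 45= 20.97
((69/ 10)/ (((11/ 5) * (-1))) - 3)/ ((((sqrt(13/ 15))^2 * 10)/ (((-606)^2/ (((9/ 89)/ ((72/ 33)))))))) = -8824681080/ 1573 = -5610096.05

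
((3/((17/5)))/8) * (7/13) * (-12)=-315/442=-0.71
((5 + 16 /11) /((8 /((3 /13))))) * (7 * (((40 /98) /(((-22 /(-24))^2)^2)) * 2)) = 22083840 /14655641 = 1.51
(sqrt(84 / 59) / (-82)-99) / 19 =-99 / 19-sqrt(1239) / 45961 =-5.21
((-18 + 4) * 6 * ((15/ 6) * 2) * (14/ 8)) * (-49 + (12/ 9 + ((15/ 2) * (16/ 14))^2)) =-18965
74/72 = 37/36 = 1.03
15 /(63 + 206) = 0.06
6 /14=3 /7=0.43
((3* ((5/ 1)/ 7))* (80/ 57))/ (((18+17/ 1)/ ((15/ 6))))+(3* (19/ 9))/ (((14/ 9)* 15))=4527/ 9310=0.49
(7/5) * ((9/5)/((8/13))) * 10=819/20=40.95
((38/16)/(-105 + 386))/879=19/1975992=0.00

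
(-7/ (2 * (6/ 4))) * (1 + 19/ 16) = -245/ 48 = -5.10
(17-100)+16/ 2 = -75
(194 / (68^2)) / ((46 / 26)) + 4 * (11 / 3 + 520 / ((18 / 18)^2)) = 334161767 / 159528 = 2094.69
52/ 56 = 13/ 14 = 0.93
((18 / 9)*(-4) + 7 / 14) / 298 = -0.03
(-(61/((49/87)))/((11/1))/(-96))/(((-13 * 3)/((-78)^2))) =-68991/4312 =-16.00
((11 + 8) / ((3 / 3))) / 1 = 19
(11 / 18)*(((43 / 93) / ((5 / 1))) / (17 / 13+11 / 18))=6149 / 208785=0.03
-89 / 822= -0.11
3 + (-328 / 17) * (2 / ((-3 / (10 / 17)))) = 9161 / 867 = 10.57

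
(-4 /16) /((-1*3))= 1 /12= 0.08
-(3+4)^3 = -343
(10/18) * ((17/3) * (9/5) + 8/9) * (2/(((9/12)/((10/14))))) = 19960/1701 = 11.73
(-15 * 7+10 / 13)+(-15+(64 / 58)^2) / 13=-1151146 / 10933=-105.29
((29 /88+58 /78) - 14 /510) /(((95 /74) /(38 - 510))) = -1331835202 /3464175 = -384.46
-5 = -5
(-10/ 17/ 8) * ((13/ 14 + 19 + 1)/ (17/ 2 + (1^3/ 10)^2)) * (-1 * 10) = 1.81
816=816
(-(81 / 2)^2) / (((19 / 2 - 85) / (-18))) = -59049 / 151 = -391.05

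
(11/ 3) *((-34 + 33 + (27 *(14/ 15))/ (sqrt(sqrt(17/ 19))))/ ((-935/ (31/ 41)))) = -1302 *17^(3/ 4) *19^(1/ 4)/ 296225 + 31/ 10455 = -0.07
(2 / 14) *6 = 6 / 7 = 0.86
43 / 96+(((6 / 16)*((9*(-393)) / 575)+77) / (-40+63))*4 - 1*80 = -84507053 / 1269600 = -66.56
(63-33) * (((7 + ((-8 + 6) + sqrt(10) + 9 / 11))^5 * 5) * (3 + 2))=101183835000 * sqrt(10) / 14641 + 3535647168000 / 161051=43808063.03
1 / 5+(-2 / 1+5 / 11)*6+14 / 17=-7713 / 935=-8.25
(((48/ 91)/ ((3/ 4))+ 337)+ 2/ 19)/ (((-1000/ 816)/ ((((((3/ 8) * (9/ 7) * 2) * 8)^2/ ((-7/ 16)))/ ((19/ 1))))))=2779542490752/ 1408486625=1973.42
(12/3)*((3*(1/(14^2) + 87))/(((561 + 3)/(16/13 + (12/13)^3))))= 18894724/5059691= 3.73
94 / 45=2.09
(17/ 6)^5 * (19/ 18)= 26977283/ 139968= 192.74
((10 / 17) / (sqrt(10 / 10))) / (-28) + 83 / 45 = 19529 / 10710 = 1.82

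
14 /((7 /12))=24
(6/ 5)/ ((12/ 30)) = 3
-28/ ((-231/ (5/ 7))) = 20/ 231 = 0.09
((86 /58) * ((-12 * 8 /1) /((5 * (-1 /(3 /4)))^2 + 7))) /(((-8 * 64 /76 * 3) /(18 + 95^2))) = 66493179 /53708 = 1238.05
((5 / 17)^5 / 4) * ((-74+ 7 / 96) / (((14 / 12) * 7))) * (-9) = 199603125 / 4452671552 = 0.04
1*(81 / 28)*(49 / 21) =27 / 4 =6.75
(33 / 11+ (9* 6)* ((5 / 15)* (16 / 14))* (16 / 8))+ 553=4180 / 7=597.14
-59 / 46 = -1.28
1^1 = 1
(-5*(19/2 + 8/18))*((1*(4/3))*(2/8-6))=20585/54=381.20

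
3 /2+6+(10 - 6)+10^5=200023 /2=100011.50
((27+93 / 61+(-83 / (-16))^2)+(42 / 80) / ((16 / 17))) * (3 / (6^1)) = 4371899 / 156160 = 28.00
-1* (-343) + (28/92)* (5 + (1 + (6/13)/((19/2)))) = 1959041/5681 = 344.84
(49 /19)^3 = 117649 /6859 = 17.15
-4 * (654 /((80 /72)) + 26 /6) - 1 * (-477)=-1894.73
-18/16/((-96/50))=75/128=0.59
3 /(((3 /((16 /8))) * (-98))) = -1 /49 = -0.02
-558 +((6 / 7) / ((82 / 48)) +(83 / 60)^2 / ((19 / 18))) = -555.69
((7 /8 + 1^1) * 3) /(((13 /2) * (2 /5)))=225 /104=2.16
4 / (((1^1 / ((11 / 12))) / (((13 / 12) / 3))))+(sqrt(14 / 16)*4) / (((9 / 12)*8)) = sqrt(14) / 6+143 / 108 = 1.95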